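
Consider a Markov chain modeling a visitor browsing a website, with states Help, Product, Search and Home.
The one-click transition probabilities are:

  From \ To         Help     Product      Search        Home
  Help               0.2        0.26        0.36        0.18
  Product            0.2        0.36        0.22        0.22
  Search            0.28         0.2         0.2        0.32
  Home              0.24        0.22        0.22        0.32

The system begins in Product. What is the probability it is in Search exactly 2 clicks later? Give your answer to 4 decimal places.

Propagate the distribution vector 2 clicks from Product.
After 0 clicks: (0.0000, 1.0000, 0.0000, 0.0000)
After 1 click: (0.2000, 0.3600, 0.2200, 0.2200)
After 2 clicks: (0.2264, 0.2740, 0.2436, 0.2560)
P(in Search after 2 clicks) = 0.2436

0.2436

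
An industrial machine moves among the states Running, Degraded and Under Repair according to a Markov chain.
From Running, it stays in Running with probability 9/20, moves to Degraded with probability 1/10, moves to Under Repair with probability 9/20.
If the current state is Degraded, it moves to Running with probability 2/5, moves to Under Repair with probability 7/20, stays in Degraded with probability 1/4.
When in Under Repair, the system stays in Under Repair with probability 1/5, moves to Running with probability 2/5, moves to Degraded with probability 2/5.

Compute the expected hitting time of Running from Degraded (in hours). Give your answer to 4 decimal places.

2.5000

Let t(s) be the expected number of hours to first reach Running from state s, with t(Running) = 0. Conditioning on the first hour:
t(Degraded) = 1 + 0.25·t(Degraded) + 0.35·t(Under Repair)
t(Under Repair) = 1 + 0.4·t(Degraded) + 0.2·t(Under Repair)
Solving: t(Degraded) = 2.5000, t(Under Repair) = 2.5000.
Expected hours from Degraded to Running: 2.5000.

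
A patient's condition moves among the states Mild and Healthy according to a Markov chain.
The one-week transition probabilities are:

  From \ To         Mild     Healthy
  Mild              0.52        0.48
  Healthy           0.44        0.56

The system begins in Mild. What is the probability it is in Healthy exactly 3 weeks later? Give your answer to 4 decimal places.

0.5215

Propagate the distribution vector 3 weeks from Mild.
After 0 weeks: (1.0000, 0.0000)
After 1 week: (0.5200, 0.4800)
After 2 weeks: (0.4816, 0.5184)
After 3 weeks: (0.4785, 0.5215)
P(in Healthy after 3 weeks) = 0.5215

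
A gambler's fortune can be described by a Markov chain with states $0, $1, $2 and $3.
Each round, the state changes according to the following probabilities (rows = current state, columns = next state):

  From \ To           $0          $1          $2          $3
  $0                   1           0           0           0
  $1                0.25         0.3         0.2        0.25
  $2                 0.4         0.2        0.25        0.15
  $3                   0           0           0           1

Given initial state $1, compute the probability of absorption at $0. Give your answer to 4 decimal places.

0.5515

Let h(s) be the probability of absorption at $0 starting from transient state s. Then h($0) = 1 and h($3) = 0. By first-step analysis:
h($1) = 0.25·1 + 0.3·h($1) + 0.2·h($2) + 0.25·0
h($2) = 0.4·1 + 0.2·h($1) + 0.25·h($2) + 0.15·0
Solving: h($1) = 0.5515, h($2) = 0.6804.
Starting from $1, the probability is 0.5515.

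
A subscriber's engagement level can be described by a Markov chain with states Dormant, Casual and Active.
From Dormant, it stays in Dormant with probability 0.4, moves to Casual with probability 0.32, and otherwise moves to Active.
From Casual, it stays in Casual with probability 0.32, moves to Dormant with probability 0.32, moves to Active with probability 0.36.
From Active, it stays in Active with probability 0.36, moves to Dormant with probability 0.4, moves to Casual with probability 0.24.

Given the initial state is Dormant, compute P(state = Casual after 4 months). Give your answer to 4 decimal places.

Propagate the distribution vector 4 months from Dormant.
After 0 months: (1.0000, 0.0000, 0.0000)
After 1 month: (0.4000, 0.3200, 0.2800)
After 2 months: (0.3744, 0.2976, 0.3280)
After 3 months: (0.3762, 0.2938, 0.3300)
After 4 months: (0.3765, 0.2936, 0.3299)
P(in Casual after 4 months) = 0.2936

0.2936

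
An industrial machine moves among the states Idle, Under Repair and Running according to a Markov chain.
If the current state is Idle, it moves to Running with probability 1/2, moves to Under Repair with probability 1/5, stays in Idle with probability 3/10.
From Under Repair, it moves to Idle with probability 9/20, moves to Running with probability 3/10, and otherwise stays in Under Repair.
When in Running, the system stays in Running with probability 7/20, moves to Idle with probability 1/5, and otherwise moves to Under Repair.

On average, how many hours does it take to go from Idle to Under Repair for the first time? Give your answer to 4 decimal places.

3.2394

Let t(s) be the expected number of hours to first reach Under Repair from state s, with t(Under Repair) = 0. Conditioning on the first hour:
t(Idle) = 1 + 0.3·t(Idle) + 0.5·t(Running)
t(Running) = 1 + 0.2·t(Idle) + 0.35·t(Running)
Solving: t(Idle) = 3.2394, t(Running) = 2.5352.
Expected hours from Idle to Under Repair: 3.2394.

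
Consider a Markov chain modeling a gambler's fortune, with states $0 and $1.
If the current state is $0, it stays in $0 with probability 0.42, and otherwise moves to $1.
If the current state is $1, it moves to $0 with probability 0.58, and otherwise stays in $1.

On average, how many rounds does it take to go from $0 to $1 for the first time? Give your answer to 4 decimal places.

Let t(s) be the expected number of rounds to first reach $1 from state s, with t($1) = 0. Conditioning on the first round:
t($0) = 1 + 0.42·t($0)
Solving: t($0) = 1.7241.
Expected rounds from $0 to $1: 1.7241.

1.7241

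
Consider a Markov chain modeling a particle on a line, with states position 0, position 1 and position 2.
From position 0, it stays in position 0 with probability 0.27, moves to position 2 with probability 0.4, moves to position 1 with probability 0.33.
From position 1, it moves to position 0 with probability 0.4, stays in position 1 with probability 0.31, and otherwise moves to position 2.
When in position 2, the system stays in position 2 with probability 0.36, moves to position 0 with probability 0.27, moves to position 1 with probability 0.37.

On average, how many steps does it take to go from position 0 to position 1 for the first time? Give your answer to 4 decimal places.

Let t(s) be the expected number of steps to first reach position 1 from state s, with t(position 1) = 0. Conditioning on the first step:
t(position 0) = 1 + 0.27·t(position 0) + 0.4·t(position 2)
t(position 2) = 1 + 0.27·t(position 0) + 0.36·t(position 2)
Solving: t(position 0) = 2.8953, t(position 2) = 2.7840.
Expected steps from position 0 to position 1: 2.8953.

2.8953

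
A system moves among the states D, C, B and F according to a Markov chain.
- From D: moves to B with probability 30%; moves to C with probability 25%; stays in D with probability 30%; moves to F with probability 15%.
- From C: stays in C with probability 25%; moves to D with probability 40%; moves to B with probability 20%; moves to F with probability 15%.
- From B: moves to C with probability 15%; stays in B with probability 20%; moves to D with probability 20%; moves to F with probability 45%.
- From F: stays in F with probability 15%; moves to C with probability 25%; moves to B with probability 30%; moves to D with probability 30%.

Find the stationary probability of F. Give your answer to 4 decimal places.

Let the stationary distribution be π with π = πP and π_1 + π_2 + π_3 + π_4 = 1.
π_1 = 0.3·π_1 + 0.4·π_2 + 0.2·π_3 + 0.3·π_4
π_2 = 0.25·π_1 + 0.25·π_2 + 0.15·π_3 + 0.25·π_4
π_3 = 0.3·π_1 + 0.2·π_2 + 0.2·π_3 + 0.3·π_4
Solving with the normalization constraint gives π = (0.2972, 0.2248, 0.2523, 0.2257).
So the stationary probability of F is 0.2257.

0.2257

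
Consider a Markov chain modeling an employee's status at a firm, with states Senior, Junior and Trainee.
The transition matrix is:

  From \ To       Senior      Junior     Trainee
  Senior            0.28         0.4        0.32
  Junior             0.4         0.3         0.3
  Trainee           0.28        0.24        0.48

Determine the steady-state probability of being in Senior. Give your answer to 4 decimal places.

0.3171

Let the stationary distribution be π with π = πP and π_1 + π_2 + π_3 = 1.
π_1 = 0.28·π_1 + 0.4·π_2 + 0.28·π_3
π_2 = 0.4·π_1 + 0.3·π_2 + 0.24·π_3
Solving with the normalization constraint gives π = (0.3171, 0.3093, 0.3736).
So the stationary probability of Senior is 0.3171.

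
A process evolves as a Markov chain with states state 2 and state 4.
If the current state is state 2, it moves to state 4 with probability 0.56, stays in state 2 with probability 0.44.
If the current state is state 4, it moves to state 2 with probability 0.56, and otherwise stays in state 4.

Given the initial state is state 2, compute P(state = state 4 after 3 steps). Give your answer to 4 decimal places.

0.5009

Propagate the distribution vector 3 steps from state 2.
After 0 steps: (1.0000, 0.0000)
After 1 step: (0.4400, 0.5600)
After 2 steps: (0.5072, 0.4928)
After 3 steps: (0.4991, 0.5009)
P(in state 4 after 3 steps) = 0.5009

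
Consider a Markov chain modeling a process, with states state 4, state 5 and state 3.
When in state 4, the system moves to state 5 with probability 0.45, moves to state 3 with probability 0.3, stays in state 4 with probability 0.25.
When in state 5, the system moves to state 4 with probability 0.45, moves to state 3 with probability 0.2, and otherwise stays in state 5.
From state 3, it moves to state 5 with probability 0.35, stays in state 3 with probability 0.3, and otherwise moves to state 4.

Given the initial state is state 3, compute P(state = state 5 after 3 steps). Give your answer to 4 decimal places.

0.3850

Propagate the distribution vector 3 steps from state 3.
After 0 steps: (0.0000, 0.0000, 1.0000)
After 1 step: (0.3500, 0.3500, 0.3000)
After 2 steps: (0.3500, 0.3850, 0.2650)
After 3 steps: (0.3535, 0.3850, 0.2615)
P(in state 5 after 3 steps) = 0.3850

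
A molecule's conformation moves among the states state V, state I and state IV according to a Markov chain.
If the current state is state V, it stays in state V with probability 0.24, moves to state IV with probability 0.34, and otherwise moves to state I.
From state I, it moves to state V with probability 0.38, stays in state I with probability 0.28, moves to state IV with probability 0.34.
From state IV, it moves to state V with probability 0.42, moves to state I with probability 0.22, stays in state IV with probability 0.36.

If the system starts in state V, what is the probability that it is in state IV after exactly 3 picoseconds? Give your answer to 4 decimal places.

Propagate the distribution vector 3 picoseconds from state V.
After 0 picoseconds: (1.0000, 0.0000, 0.0000)
After 1 picosecond: (0.2400, 0.4200, 0.3400)
After 2 picoseconds: (0.3600, 0.2932, 0.3468)
After 3 picoseconds: (0.3435, 0.3096, 0.3469)
P(in state IV after 3 picoseconds) = 0.3469

0.3469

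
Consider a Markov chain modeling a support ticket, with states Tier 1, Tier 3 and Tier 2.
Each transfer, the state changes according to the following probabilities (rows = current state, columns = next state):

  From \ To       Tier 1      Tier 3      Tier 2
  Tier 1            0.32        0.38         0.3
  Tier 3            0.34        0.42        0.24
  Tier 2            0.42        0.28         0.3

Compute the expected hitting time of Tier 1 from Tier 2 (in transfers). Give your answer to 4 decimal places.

Let t(s) be the expected number of transfers to first reach Tier 1 from state s, with t(Tier 1) = 0. Conditioning on the first transfer:
t(Tier 3) = 1 + 0.42·t(Tier 3) + 0.24·t(Tier 2)
t(Tier 2) = 1 + 0.28·t(Tier 3) + 0.3·t(Tier 2)
Solving: t(Tier 3) = 2.7745, t(Tier 2) = 2.5384.
Expected transfers from Tier 2 to Tier 1: 2.5384.

2.5384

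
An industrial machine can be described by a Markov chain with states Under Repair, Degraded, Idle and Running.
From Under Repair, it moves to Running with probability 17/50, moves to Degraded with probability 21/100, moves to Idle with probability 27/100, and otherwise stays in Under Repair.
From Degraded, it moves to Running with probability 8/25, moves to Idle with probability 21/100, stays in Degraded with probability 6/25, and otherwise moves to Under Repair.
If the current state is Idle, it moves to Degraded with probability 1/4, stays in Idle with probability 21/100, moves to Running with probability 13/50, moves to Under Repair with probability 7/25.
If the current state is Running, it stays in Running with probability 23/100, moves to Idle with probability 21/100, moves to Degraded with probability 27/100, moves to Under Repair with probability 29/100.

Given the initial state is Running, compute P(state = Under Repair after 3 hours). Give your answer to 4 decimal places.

0.2469

Propagate the distribution vector 3 hours from Running.
After 0 hours: (0.0000, 0.0000, 0.0000, 1.0000)
After 1 hour: (0.2900, 0.2700, 0.2100, 0.2300)
After 2 hours: (0.2398, 0.2403, 0.2274, 0.2925)
After 3 hours: (0.2469, 0.2439, 0.2244, 0.2848)
P(in Under Repair after 3 hours) = 0.2469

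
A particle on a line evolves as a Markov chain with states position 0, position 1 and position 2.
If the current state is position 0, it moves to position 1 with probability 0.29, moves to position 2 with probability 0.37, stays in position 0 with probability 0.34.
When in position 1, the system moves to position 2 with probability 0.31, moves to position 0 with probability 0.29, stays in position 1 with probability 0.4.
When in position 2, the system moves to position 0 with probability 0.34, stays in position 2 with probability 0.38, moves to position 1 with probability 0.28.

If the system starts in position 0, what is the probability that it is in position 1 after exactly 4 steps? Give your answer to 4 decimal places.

0.3218

Propagate the distribution vector 4 steps from position 0.
After 0 steps: (1.0000, 0.0000, 0.0000)
After 1 step: (0.3400, 0.2900, 0.3700)
After 2 steps: (0.3255, 0.3182, 0.3563)
After 3 steps: (0.3241, 0.3214, 0.3545)
After 4 steps: (0.3239, 0.3218, 0.3543)
P(in position 1 after 4 steps) = 0.3218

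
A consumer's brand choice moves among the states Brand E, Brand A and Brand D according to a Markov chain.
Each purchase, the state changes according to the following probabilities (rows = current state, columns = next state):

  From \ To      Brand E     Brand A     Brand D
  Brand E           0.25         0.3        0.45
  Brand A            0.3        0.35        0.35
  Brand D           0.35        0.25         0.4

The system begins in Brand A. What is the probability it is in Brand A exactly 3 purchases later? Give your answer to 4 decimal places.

0.2951

Propagate the distribution vector 3 purchases from Brand A.
After 0 purchases: (0.0000, 1.0000, 0.0000)
After 1 purchase: (0.3000, 0.3500, 0.3500)
After 2 purchases: (0.3025, 0.3000, 0.3975)
After 3 purchases: (0.3048, 0.2951, 0.4001)
P(in Brand A after 3 purchases) = 0.2951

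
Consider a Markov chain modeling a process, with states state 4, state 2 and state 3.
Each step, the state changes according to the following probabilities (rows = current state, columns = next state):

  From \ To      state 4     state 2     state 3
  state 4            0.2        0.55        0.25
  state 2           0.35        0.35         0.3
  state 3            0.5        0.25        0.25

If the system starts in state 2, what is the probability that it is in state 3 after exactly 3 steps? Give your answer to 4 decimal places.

0.2695

Propagate the distribution vector 3 steps from state 2.
After 0 steps: (0.0000, 1.0000, 0.0000)
After 1 step: (0.3500, 0.3500, 0.3000)
After 2 steps: (0.3425, 0.3900, 0.2675)
After 3 steps: (0.3388, 0.3918, 0.2695)
P(in state 3 after 3 steps) = 0.2695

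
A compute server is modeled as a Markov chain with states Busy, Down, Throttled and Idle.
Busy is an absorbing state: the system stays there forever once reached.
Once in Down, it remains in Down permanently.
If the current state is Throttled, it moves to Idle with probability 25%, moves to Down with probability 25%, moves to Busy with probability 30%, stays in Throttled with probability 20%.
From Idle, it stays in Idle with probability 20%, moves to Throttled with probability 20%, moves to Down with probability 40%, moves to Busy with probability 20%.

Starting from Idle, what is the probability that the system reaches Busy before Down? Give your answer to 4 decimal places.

Let h(s) be the probability of absorption at Busy starting from transient state s. Then h(Busy) = 1 and h(Down) = 0. By first-step analysis:
h(Throttled) = 0.3·1 + 0.25·0 + 0.2·h(Throttled) + 0.25·h(Idle)
h(Idle) = 0.2·1 + 0.4·0 + 0.2·h(Throttled) + 0.2·h(Idle)
Solving: h(Throttled) = 0.4915, h(Idle) = 0.3729.
Starting from Idle, the probability is 0.3729.

0.3729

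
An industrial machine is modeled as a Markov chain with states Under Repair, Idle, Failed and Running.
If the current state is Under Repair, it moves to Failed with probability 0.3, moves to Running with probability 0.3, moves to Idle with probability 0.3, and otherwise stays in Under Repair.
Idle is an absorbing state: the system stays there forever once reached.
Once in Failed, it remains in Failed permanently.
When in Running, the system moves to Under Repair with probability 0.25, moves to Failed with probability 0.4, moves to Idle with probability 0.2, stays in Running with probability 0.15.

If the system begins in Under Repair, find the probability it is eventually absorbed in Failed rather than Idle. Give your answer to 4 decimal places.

0.5435

Let h(s) be the probability of absorption at Failed starting from transient state s. Then h(Failed) = 1 and h(Idle) = 0. By first-step analysis:
h(Under Repair) = 0.1·h(Under Repair) + 0.3·0 + 0.3·1 + 0.3·h(Running)
h(Running) = 0.25·h(Under Repair) + 0.2·0 + 0.4·1 + 0.15·h(Running)
Solving: h(Under Repair) = 0.5435, h(Running) = 0.6304.
Starting from Under Repair, the probability is 0.5435.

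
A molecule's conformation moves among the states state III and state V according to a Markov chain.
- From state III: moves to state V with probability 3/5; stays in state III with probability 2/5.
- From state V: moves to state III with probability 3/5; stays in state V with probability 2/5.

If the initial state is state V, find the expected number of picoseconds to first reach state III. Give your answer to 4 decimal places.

1.6667

Let t(s) be the expected number of picoseconds to first reach state III from state s, with t(state III) = 0. Conditioning on the first picosecond:
t(state V) = 1 + 0.4·t(state V)
Solving: t(state V) = 1.6667.
Expected picoseconds from state V to state III: 1.6667.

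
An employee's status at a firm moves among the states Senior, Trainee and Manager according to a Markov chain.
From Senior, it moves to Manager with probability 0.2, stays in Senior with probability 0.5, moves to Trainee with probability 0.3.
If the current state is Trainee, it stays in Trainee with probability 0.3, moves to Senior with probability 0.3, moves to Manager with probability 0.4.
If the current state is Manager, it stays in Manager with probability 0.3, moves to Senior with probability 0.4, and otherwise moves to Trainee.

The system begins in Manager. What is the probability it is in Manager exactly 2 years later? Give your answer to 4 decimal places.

Sum over the intermediate state after 1 year:
P = P(Manager→Senior)·P(Senior→Manager) + P(Manager→Trainee)·P(Trainee→Manager) + P(Manager→Manager)·P(Manager→Manager)
  = 0.4×0.2 + 0.3×0.4 + 0.3×0.3
  = 0.0800 + 0.1200 + 0.0900 = 0.2900

0.2900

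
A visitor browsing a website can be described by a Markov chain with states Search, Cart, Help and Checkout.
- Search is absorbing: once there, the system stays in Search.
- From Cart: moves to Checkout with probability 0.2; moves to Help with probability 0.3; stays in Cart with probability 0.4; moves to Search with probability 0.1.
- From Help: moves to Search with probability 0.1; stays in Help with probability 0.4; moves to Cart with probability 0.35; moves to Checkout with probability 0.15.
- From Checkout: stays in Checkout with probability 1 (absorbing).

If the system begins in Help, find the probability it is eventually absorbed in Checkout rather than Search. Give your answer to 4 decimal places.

Let h(s) be the probability of absorption at Checkout starting from transient state s. Then h(Checkout) = 1 and h(Search) = 0. By first-step analysis:
h(Cart) = 0.1·0 + 0.4·h(Cart) + 0.3·h(Help) + 0.2·1
h(Help) = 0.1·0 + 0.35·h(Cart) + 0.4·h(Help) + 0.15·1
Solving: h(Cart) = 0.6471, h(Help) = 0.6275.
Starting from Help, the probability is 0.6275.

0.6275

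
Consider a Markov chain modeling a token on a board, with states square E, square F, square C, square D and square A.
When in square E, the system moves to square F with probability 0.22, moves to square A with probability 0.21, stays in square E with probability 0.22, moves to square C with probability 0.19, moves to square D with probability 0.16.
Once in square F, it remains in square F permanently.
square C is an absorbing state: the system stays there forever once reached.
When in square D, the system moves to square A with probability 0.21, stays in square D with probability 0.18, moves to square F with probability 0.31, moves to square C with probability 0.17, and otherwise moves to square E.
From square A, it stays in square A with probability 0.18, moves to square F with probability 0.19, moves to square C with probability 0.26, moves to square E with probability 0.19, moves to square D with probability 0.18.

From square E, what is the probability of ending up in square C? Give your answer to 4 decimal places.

Let h(s) be the probability of absorption at square C starting from transient state s. Then h(square C) = 1 and h(square F) = 0. By first-step analysis:
h(square E) = 0.22·h(square E) + 0.22·0 + 0.19·1 + 0.16·h(square D) + 0.21·h(square A)
h(square D) = 0.13·h(square E) + 0.31·0 + 0.17·1 + 0.18·h(square D) + 0.21·h(square A)
h(square A) = 0.19·h(square E) + 0.19·0 + 0.26·1 + 0.18·h(square D) + 0.18·h(square A)
Solving: h(square E) = 0.4674, h(square D) = 0.4136, h(square A) = 0.5162.
Starting from square E, the probability is 0.4674.

0.4674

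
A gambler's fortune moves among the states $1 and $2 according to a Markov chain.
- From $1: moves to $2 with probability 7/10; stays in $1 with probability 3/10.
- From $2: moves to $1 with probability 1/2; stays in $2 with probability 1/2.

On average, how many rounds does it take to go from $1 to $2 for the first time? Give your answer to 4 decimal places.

Let t(s) be the expected number of rounds to first reach $2 from state s, with t($2) = 0. Conditioning on the first round:
t($1) = 1 + 0.3·t($1)
Solving: t($1) = 1.4286.
Expected rounds from $1 to $2: 1.4286.

1.4286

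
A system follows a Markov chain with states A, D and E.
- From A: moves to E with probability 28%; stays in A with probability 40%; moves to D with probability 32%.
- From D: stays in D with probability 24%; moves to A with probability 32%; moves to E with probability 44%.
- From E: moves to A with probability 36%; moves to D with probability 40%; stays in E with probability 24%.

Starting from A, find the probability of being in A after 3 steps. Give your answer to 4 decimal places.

Propagate the distribution vector 3 steps from A.
After 0 steps: (1.0000, 0.0000, 0.0000)
After 1 step: (0.4000, 0.3200, 0.2800)
After 2 steps: (0.3632, 0.3168, 0.3200)
After 3 steps: (0.3619, 0.3203, 0.3179)
P(in A after 3 steps) = 0.3619

0.3619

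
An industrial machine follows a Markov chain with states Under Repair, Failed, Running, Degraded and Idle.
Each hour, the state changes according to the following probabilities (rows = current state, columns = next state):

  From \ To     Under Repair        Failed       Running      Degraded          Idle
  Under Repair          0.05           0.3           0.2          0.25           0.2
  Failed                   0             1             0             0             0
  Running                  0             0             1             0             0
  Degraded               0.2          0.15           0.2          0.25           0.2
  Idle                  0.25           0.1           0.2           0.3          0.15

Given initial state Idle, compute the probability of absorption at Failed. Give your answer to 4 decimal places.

0.4337

Let h(s) be the probability of absorption at Failed starting from transient state s. Then h(Failed) = 1 and h(Running) = 0. By first-step analysis:
h(Under Repair) = 0.05·h(Under Repair) + 0.3·1 + 0.2·0 + 0.25·h(Degraded) + 0.2·h(Idle)
h(Degraded) = 0.2·h(Under Repair) + 0.15·1 + 0.2·0 + 0.25·h(Degraded) + 0.2·h(Idle)
h(Idle) = 0.25·h(Under Repair) + 0.1·1 + 0.2·0 + 0.3·h(Degraded) + 0.15·h(Idle)
Solving: h(Under Repair) = 0.5272, h(Degraded) = 0.4562, h(Idle) = 0.4337.
Starting from Idle, the probability is 0.4337.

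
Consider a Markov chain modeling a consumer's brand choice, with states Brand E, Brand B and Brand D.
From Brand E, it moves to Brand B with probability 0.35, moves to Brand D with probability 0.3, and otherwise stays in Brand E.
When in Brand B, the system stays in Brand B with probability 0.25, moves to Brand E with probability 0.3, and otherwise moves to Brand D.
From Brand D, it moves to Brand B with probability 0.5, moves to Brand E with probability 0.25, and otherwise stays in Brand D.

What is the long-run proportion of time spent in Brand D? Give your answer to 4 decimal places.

Let the stationary distribution be π with π = πP and π_1 + π_2 + π_3 = 1.
π_1 = 0.35·π_1 + 0.3·π_2 + 0.25·π_3
π_2 = 0.35·π_1 + 0.25·π_2 + 0.5·π_3
Solving with the normalization constraint gives π = (0.2980, 0.3642, 0.3377).
So the stationary probability of Brand D is 0.3377.

0.3377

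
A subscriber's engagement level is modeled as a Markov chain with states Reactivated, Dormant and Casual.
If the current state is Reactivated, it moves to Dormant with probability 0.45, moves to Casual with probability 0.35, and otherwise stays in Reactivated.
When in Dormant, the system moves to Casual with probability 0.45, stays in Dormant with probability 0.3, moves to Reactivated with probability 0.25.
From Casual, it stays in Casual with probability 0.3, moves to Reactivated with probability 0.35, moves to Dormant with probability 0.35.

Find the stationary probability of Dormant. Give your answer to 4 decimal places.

0.3593

Let the stationary distribution be π with π = πP and π_1 + π_2 + π_3 = 1.
π_1 = 0.2·π_1 + 0.25·π_2 + 0.35·π_3
π_2 = 0.45·π_1 + 0.3·π_2 + 0.35·π_3
Solving with the normalization constraint gives π = (0.2731, 0.3593, 0.3676).
So the stationary probability of Dormant is 0.3593.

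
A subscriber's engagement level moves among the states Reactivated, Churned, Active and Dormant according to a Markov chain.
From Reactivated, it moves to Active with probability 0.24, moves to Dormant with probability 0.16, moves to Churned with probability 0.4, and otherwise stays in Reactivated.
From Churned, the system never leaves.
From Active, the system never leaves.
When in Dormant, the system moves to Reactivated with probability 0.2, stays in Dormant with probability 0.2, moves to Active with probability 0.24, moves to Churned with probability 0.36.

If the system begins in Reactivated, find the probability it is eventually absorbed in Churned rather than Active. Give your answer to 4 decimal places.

0.6211

Let h(s) be the probability of absorption at Churned starting from transient state s. Then h(Churned) = 1 and h(Active) = 0. By first-step analysis:
h(Reactivated) = 0.2·h(Reactivated) + 0.4·1 + 0.24·0 + 0.16·h(Dormant)
h(Dormant) = 0.2·h(Reactivated) + 0.36·1 + 0.24·0 + 0.2·h(Dormant)
Solving: h(Reactivated) = 0.6211, h(Dormant) = 0.6053.
Starting from Reactivated, the probability is 0.6211.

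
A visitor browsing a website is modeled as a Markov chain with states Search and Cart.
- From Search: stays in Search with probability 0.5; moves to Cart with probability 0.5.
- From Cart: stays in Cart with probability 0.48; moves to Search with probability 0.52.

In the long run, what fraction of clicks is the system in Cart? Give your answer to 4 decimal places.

0.4902

Let the stationary distribution be π with π = πP and π_1 + π_2 = 1.
π_1 = 0.5·π_1 + 0.52·π_2
Solving with the normalization constraint gives π = (0.5098, 0.4902).
So the stationary probability of Cart is 0.4902.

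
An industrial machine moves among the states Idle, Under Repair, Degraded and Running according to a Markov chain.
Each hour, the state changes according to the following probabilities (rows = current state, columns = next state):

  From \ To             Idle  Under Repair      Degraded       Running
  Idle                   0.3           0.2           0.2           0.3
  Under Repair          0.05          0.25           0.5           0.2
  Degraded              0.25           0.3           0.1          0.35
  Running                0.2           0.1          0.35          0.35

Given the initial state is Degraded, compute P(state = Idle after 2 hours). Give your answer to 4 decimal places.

0.1850

Propagate the distribution vector 2 hours from Degraded.
After 0 hours: (0.0000, 0.0000, 1.0000, 0.0000)
After 1 hour: (0.2500, 0.3000, 0.1000, 0.3500)
After 2 hours: (0.1850, 0.1900, 0.3325, 0.2925)
P(in Idle after 2 hours) = 0.1850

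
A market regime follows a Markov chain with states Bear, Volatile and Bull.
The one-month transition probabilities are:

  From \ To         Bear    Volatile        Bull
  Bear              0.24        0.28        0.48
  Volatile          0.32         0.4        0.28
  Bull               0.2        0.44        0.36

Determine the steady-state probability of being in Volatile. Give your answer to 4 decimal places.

Let the stationary distribution be π with π = πP and π_1 + π_2 + π_3 = 1.
π_1 = 0.24·π_1 + 0.32·π_2 + 0.2·π_3
π_2 = 0.28·π_1 + 0.4·π_2 + 0.44·π_3
Solving with the normalization constraint gives π = (0.2563, 0.3836, 0.3601).
So the stationary probability of Volatile is 0.3836.

0.3836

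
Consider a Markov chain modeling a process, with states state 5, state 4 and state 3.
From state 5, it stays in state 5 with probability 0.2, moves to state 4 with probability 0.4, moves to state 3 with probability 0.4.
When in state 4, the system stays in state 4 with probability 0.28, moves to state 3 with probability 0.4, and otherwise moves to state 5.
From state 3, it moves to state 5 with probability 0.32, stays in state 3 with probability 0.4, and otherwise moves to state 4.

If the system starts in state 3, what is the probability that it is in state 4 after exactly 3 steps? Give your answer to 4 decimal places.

0.3138

Propagate the distribution vector 3 steps from state 3.
After 0 steps: (0.0000, 0.0000, 1.0000)
After 1 step: (0.3200, 0.2800, 0.4000)
After 2 steps: (0.2816, 0.3184, 0.4000)
After 3 steps: (0.2862, 0.3138, 0.4000)
P(in state 4 after 3 steps) = 0.3138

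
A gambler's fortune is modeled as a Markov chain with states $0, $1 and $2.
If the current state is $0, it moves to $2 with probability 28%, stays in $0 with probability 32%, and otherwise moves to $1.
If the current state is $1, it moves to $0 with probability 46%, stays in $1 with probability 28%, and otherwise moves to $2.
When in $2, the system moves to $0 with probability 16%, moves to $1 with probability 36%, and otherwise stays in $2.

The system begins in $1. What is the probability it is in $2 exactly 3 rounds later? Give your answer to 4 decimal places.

Propagate the distribution vector 3 rounds from $1.
After 0 rounds: (0.0000, 1.0000, 0.0000)
After 1 round: (0.4600, 0.2800, 0.2600)
After 2 rounds: (0.3176, 0.3560, 0.3264)
After 3 rounds: (0.3176, 0.3442, 0.3382)
P(in $2 after 3 rounds) = 0.3382

0.3382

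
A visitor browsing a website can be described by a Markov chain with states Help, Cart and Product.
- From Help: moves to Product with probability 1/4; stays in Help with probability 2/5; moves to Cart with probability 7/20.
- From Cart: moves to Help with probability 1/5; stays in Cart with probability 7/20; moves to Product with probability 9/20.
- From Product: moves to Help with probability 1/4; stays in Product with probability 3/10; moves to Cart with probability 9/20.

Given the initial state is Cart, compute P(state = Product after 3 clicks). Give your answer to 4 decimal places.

Propagate the distribution vector 3 clicks from Cart.
After 0 clicks: (0.0000, 1.0000, 0.0000)
After 1 click: (0.2000, 0.3500, 0.4500)
After 2 clicks: (0.2625, 0.3950, 0.3425)
After 3 clicks: (0.2696, 0.3843, 0.3461)
P(in Product after 3 clicks) = 0.3461

0.3461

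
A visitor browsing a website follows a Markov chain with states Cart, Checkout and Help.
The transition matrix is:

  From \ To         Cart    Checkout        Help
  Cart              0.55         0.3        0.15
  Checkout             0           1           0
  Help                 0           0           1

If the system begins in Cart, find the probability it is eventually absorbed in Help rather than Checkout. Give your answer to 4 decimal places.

0.3333

Let h(s) be the probability of absorption at Help starting from transient state s. Then h(Help) = 1 and h(Checkout) = 0. By first-step analysis:
h(Cart) = 0.55·h(Cart) + 0.3·0 + 0.15·1
Solving: h(Cart) = 0.3333.
Starting from Cart, the probability is 0.3333.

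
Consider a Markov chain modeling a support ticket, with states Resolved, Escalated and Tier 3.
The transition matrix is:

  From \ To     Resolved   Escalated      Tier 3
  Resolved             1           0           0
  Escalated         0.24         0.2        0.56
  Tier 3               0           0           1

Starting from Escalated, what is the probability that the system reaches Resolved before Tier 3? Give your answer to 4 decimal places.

Let h(s) be the probability of absorption at Resolved starting from transient state s. Then h(Resolved) = 1 and h(Tier 3) = 0. By first-step analysis:
h(Escalated) = 0.24·1 + 0.2·h(Escalated) + 0.56·0
Solving: h(Escalated) = 0.3000.
Starting from Escalated, the probability is 0.3000.

0.3000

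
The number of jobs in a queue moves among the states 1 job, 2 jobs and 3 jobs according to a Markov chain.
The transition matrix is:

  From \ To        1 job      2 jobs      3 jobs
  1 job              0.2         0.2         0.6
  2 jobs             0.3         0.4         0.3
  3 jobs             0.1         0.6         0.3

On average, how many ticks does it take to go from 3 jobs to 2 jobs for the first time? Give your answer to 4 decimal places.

Let t(s) be the expected number of ticks to first reach 2 jobs from state s, with t(2 jobs) = 0. Conditioning on the first tick:
t(1 job) = 1 + 0.2·t(1 job) + 0.6·t(3 jobs)
t(3 jobs) = 1 + 0.1·t(1 job) + 0.3·t(3 jobs)
Solving: t(1 job) = 2.6000, t(3 jobs) = 1.8000.
Expected ticks from 3 jobs to 2 jobs: 1.8000.

1.8000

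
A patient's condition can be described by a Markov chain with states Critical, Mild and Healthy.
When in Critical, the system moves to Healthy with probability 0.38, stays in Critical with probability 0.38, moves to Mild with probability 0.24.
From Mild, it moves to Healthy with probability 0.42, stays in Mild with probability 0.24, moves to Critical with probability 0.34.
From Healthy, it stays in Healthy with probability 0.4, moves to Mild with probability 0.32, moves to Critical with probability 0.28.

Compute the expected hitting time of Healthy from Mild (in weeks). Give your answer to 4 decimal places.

Let t(s) be the expected number of weeks to first reach Healthy from state s, with t(Healthy) = 0. Conditioning on the first week:
t(Critical) = 1 + 0.38·t(Critical) + 0.24·t(Mild)
t(Mild) = 1 + 0.34·t(Critical) + 0.24·t(Mild)
Solving: t(Critical) = 2.5667, t(Mild) = 2.4641.
Expected weeks from Mild to Healthy: 2.4641.

2.4641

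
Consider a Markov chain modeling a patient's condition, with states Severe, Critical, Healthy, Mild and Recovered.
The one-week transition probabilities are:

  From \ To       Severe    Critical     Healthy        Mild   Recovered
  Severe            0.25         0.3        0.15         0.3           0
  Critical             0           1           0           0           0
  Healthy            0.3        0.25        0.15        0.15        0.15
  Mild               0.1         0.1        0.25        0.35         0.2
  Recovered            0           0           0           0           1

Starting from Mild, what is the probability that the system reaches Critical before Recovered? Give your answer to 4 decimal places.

0.5147

Let h(s) be the probability of absorption at Critical starting from transient state s. Then h(Critical) = 1 and h(Recovered) = 0. By first-step analysis:
h(Severe) = 0.25·h(Severe) + 0.3·1 + 0.15·h(Healthy) + 0.3·h(Mild)
h(Healthy) = 0.3·h(Severe) + 0.25·1 + 0.15·h(Healthy) + 0.15·h(Mild) + 0.15·0
h(Mild) = 0.1·h(Severe) + 0.1·1 + 0.25·h(Healthy) + 0.35·h(Mild) + 0.2·0
Solving: h(Severe) = 0.7347, h(Healthy) = 0.6443, h(Mild) = 0.5147.
Starting from Mild, the probability is 0.5147.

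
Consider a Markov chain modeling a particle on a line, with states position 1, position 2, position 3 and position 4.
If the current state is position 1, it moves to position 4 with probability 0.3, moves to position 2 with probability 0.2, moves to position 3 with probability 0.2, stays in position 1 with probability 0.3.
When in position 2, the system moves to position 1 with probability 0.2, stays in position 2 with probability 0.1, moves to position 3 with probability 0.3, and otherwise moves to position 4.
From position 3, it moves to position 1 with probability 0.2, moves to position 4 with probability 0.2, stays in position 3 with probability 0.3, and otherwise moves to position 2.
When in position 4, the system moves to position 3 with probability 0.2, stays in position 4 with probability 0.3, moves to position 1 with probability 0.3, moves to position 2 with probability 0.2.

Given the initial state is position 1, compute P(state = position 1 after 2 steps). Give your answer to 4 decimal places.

Propagate the distribution vector 2 steps from position 1.
After 0 steps: (1.0000, 0.0000, 0.0000, 0.0000)
After 1 step: (0.3000, 0.2000, 0.2000, 0.3000)
After 2 steps: (0.2600, 0.2000, 0.2400, 0.3000)
P(in position 1 after 2 steps) = 0.2600

0.2600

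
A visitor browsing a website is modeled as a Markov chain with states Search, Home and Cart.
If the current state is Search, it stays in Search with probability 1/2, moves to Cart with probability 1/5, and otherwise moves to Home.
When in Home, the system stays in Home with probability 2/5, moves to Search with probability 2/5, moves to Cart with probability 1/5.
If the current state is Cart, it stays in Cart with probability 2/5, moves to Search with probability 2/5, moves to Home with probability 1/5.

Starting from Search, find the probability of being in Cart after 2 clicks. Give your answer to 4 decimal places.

Sum over the intermediate state after 1 click:
P = P(Search→Search)·P(Search→Cart) + P(Search→Home)·P(Home→Cart) + P(Search→Cart)·P(Cart→Cart)
  = 0.5×0.2 + 0.3×0.2 + 0.2×0.4
  = 0.1000 + 0.0600 + 0.0800 = 0.2400

0.2400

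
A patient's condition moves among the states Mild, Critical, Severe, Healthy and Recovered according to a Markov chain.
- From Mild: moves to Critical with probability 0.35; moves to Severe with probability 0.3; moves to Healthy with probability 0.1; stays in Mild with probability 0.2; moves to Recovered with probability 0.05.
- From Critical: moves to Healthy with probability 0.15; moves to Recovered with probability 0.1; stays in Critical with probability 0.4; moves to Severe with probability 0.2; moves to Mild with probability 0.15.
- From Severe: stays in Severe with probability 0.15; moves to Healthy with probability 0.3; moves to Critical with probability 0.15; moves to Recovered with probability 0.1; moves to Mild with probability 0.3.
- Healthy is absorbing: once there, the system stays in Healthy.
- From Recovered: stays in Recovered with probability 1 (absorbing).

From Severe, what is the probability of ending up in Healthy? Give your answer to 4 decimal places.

0.7074

Let h(s) be the probability of absorption at Healthy starting from transient state s. Then h(Healthy) = 1 and h(Recovered) = 0. By first-step analysis:
h(Mild) = 0.2·h(Mild) + 0.35·h(Critical) + 0.3·h(Severe) + 0.1·1 + 0.05·0
h(Critical) = 0.15·h(Mild) + 0.4·h(Critical) + 0.2·h(Severe) + 0.15·1 + 0.1·0
h(Severe) = 0.3·h(Mild) + 0.15·h(Critical) + 0.15·h(Severe) + 0.3·1 + 0.1·0
Solving: h(Mild) = 0.6769, h(Critical) = 0.6550, h(Severe) = 0.7074.
Starting from Severe, the probability is 0.7074.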